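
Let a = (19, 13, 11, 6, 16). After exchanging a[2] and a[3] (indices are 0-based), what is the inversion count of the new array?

There are 6 inversions.

Positions 2 and 3 hold 11 and 6; after swapping, the array is [19, 13, 6, 11, 16].
Sweep left to right; for each value list the smaller values that follow it:
19: 4
13: 2
6: 0
11: 0
16: 0
Sum: 4 + 2 + 0 + 0 + 0 = 6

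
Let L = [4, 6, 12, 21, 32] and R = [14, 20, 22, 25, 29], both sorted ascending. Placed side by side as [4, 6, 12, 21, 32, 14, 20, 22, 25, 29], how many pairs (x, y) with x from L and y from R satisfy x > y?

Count, for every r in R, how many entries of L exceed r:
r = 14: 21, 32 → 2
r = 20: 21, 32 → 2
r = 22: 32 → 1
r = 25: 32 → 1
r = 29: 32 → 1
Cross-inversions: 2 + 2 + 1 + 1 + 1 = 7

7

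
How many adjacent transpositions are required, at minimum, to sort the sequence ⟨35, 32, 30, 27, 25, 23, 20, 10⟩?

The minimum number of adjacent swaps to sort an array equals its inversion count, since every such swap removes exactly one inversion.
Count inversions — for each element, later elements that are smaller:
35: 32, 30, 27, 25, 23, 20, 10 → 7
32: 30, 27, 25, 23, 20, 10 → 6
30: 27, 25, 23, 20, 10 → 5
27: 25, 23, 20, 10 → 4
25: 23, 20, 10 → 3
23: 20, 10 → 2
20: 10 → 1
10: none → 0
Total inversions: 7 + 6 + 5 + 4 + 3 + 2 + 1 + 0 = 28

28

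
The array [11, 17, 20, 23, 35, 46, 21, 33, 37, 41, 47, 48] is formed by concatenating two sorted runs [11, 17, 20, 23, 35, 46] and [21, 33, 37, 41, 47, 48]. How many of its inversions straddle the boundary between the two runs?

Take each right-half value and tally the left-half values above it:
r = 21: 23, 35, 46 → 3
r = 33: 35, 46 → 2
r = 37: 46 → 1
r = 41: 46 → 1
r = 47: none → 0
r = 48: none → 0
Cross-inversions: 3 + 2 + 1 + 1 + 0 + 0 = 7

7 split inversions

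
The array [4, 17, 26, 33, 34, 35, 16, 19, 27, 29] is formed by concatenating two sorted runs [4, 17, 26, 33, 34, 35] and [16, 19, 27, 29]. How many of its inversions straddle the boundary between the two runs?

Count, for every r in R, how many entries of L exceed r:
r = 16: 17, 26, 33, 34, 35 → 5
r = 19: 26, 33, 34, 35 → 4
r = 27: 33, 34, 35 → 3
r = 29: 33, 34, 35 → 3
Cross-inversions: 5 + 4 + 3 + 3 = 15

Cross-inversions: 15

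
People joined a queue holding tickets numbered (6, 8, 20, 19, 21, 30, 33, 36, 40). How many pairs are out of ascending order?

Count, for each position, how many later elements it exceeds:
6: 0
8: 0
20: 1
19: 0
21: 0
30: 0
33: 0
36: 0
40: 0
Sum: 0 + 0 + 1 + 0 + 0 + 0 + 0 + 0 + 0 = 1

1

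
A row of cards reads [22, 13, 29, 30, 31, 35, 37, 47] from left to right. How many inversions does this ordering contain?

Sweep left to right; for each value list the smaller values that follow it:
22: 1
13: 0
29: 0
30: 0
31: 0
35: 0
37: 0
47: 0
Sum: 1 + 0 + 0 + 0 + 0 + 0 + 0 + 0 = 1

1 inversion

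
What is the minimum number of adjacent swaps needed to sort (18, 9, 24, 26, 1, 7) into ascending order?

9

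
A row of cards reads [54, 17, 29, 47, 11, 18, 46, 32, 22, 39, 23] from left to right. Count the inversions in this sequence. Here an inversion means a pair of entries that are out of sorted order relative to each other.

Inversions: 29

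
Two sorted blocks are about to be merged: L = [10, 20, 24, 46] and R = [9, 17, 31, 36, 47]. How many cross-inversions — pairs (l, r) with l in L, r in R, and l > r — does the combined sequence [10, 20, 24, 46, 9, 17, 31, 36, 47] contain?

Count, for every r in R, how many entries of L exceed r:
r = 9: 10, 20, 24, 46 → 4
r = 17: 20, 24, 46 → 3
r = 31: 46 → 1
r = 36: 46 → 1
r = 47: none → 0
Cross-inversions: 4 + 3 + 1 + 1 + 0 = 9

9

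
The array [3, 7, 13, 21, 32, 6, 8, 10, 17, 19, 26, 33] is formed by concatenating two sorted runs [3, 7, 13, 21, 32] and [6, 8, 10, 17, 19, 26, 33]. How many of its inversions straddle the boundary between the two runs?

Take each right-half value and tally the left-half values above it:
r = 6: 7, 13, 21, 32 → 4
r = 8: 13, 21, 32 → 3
r = 10: 13, 21, 32 → 3
r = 17: 21, 32 → 2
r = 19: 21, 32 → 2
r = 26: 32 → 1
r = 33: none → 0
Cross-inversions: 4 + 3 + 3 + 2 + 2 + 1 + 0 = 15

15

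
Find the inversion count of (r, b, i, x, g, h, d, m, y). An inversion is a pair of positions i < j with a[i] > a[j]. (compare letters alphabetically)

Element-by-element contributions:
r: 6
b: 0
i: 3
x: 4
g: 1
h: 1
d: 0
m: 0
y: 0
Sum: 6 + 0 + 3 + 4 + 1 + 1 + 0 + 0 + 0 = 15

15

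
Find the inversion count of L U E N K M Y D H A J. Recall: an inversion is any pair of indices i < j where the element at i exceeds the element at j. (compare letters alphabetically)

36

Element-by-element contributions:
L: 6
U: 8
E: 2
N: 6
K: 4
M: 4
Y: 4
D: 1
H: 1
A: 0
J: 0
Sum: 6 + 8 + 2 + 6 + 4 + 4 + 4 + 1 + 1 + 0 + 0 = 36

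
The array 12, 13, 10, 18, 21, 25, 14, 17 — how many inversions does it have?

Sweep left to right; for each value list the smaller values that follow it:
12: 1
13: 1
10: 0
18: 2
21: 2
25: 2
14: 0
17: 0
Sum: 1 + 1 + 0 + 2 + 2 + 2 + 0 + 0 = 8

8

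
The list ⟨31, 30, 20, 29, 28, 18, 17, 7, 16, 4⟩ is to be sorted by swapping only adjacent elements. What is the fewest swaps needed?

The minimum number of adjacent swaps to sort an array equals its inversion count, since every such swap removes exactly one inversion.
Count inversions — for each element, later elements that are smaller:
31: 30, 20, 29, 28, 18, 17, 7, 16, 4 → 9
30: 20, 29, 28, 18, 17, 7, 16, 4 → 8
20: 18, 17, 7, 16, 4 → 5
29: 28, 18, 17, 7, 16, 4 → 6
28: 18, 17, 7, 16, 4 → 5
18: 17, 7, 16, 4 → 4
17: 7, 16, 4 → 3
7: 4 → 1
16: 4 → 1
4: none → 0
Total inversions: 9 + 8 + 5 + 6 + 5 + 4 + 3 + 1 + 1 + 0 = 42

42 adjacent swaps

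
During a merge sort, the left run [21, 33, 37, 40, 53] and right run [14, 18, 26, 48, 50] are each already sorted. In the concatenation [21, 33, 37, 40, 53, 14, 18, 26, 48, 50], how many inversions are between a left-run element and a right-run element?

16 split inversions

For each element r of the right run, count left-run elements greater than r:
r = 14: 21, 33, 37, 40, 53 → 5
r = 18: 21, 33, 37, 40, 53 → 5
r = 26: 33, 37, 40, 53 → 4
r = 48: 53 → 1
r = 50: 53 → 1
Cross-inversions: 5 + 5 + 4 + 1 + 1 = 16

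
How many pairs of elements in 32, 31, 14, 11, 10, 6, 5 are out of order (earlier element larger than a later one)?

Count, for each position, how many later elements it exceeds:
32 → 31, 14, 11, 10, 6, 5 → 6
31 → 14, 11, 10, 6, 5 → 5
14 → 11, 10, 6, 5 → 4
11 → 10, 6, 5 → 3
10 → 6, 5 → 2
6 → 5 → 1
5 → none → 0
Sum: 6 + 5 + 4 + 3 + 2 + 1 + 0 = 21

Out-of-order pairs: 21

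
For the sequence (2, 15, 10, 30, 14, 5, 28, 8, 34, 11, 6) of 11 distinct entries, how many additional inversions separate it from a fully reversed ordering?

Maximum inversions for 11 distinct elements is C(11, 2) = 11·10/2 = 55.
Current inversions — for each element, count later smaller elements:
2: 0
15: 6
10: 3
30: 6
14: 4
5: 0
28: 3
8: 1
34: 2
11: 1
6: 0
Current total: 0 + 6 + 3 + 6 + 4 + 0 + 3 + 1 + 2 + 1 + 0 = 26
Shortfall: 55 − 26 = 29

29 inversions short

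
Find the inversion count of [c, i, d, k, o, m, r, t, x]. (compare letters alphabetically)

Element-by-element contributions:
c → none → 0
i → d → 1
d → none → 0
k → none → 0
o → m → 1
m → none → 0
r → none → 0
t → none → 0
x → none → 0
Sum: 0 + 1 + 0 + 0 + 1 + 0 + 0 + 0 + 0 = 2

Inversions: 2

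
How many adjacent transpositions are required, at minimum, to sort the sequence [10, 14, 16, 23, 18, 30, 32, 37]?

Minimum adjacent swaps = number of inversions (each swap of adjacent out-of-order elements removes one inversion and no swap can remove more).
Count inversions — for each element, later elements that are smaller:
10: none → 0
14: none → 0
16: none → 0
23: 18 → 1
18: none → 0
30: none → 0
32: none → 0
37: none → 0
Total inversions: 0 + 0 + 0 + 1 + 0 + 0 + 0 + 0 = 1

1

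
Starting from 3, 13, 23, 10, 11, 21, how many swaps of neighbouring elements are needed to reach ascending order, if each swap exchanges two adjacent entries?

5 adjacent swaps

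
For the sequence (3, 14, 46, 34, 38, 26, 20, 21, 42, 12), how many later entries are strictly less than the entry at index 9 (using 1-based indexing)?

1 such element

The element at index 9 is 42.
Elements after it: 12
Those smaller than 42: 12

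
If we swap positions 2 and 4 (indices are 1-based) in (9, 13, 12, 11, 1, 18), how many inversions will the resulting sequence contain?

Positions 2 and 4 hold 13 and 11; after swapping, the array is [9, 11, 12, 13, 1, 18].
Element-by-element contributions:
9 → 1 → 1
11 → 1 → 1
12 → 1 → 1
13 → 1 → 1
1 → none → 0
18 → none → 0
Sum: 1 + 1 + 1 + 1 + 0 + 0 = 4

4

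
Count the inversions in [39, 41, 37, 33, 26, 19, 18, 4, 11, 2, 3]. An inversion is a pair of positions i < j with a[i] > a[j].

52 out-of-order pairs

Sweep left to right; for each value list the smaller values that follow it:
39: 9
41: 9
37: 8
33: 7
26: 6
19: 5
18: 4
4: 2
11: 2
2: 0
3: 0
Sum: 9 + 9 + 8 + 7 + 6 + 5 + 4 + 2 + 2 + 0 + 0 = 52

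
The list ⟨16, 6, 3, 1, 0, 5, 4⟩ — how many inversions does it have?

15 inversions

Element-by-element contributions:
16 → 6, 3, 1, 0, 5, 4 → 6
6 → 3, 1, 0, 5, 4 → 5
3 → 1, 0 → 2
1 → 0 → 1
0 → none → 0
5 → 4 → 1
4 → none → 0
Sum: 6 + 5 + 2 + 1 + 0 + 1 + 0 = 15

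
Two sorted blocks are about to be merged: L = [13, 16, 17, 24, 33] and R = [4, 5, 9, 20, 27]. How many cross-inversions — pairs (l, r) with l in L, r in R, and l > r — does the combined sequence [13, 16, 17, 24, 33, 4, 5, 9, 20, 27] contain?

For each element r of the right run, count left-run elements greater than r:
r = 4: 13, 16, 17, 24, 33 → 5
r = 5: 13, 16, 17, 24, 33 → 5
r = 9: 13, 16, 17, 24, 33 → 5
r = 20: 24, 33 → 2
r = 27: 33 → 1
Cross-inversions: 5 + 5 + 5 + 2 + 1 = 18

There are 18 cross-inversions.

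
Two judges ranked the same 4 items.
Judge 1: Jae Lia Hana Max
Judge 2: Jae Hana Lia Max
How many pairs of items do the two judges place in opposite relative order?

Assign each item its position (1..4) in the first ordering, then rewrite the second ordering as that position sequence:
positions: Jae→1, Lia→2, Hana→3, Max→4
second ordering as positions: [1, 3, 2, 4]
Discordant pairs = inversions in this position sequence.
1: 0
3: 2 → 1
2: 0
4: 0
Total: 0 + 1 + 0 + 0 = 1

1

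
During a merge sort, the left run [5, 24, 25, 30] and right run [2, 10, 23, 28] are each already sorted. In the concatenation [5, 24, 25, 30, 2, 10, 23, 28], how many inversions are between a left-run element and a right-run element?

For each element r of the right run, count left-run elements greater than r:
r = 2: 5, 24, 25, 30 → 4
r = 10: 24, 25, 30 → 3
r = 23: 24, 25, 30 → 3
r = 28: 30 → 1
Cross-inversions: 4 + 3 + 3 + 1 = 11

11 split inversions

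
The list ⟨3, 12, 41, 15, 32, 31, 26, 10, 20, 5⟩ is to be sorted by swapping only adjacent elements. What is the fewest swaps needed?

The minimum number of adjacent swaps to sort an array equals its inversion count, since every such swap removes exactly one inversion.
Count inversions — for each element, later elements that are smaller:
3: none → 0
12: 10, 5 → 2
41: 15, 32, 31, 26, 10, 20, 5 → 7
15: 10, 5 → 2
32: 31, 26, 10, 20, 5 → 5
31: 26, 10, 20, 5 → 4
26: 10, 20, 5 → 3
10: 5 → 1
20: 5 → 1
5: none → 0
Total inversions: 0 + 2 + 7 + 2 + 5 + 4 + 3 + 1 + 1 + 0 = 25

There are 25 swaps.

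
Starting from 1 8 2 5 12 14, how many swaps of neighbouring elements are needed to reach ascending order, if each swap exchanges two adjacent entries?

2

Each adjacent swap fixes exactly one inversion, so the minimum swap count equals the number of inversions.
Count inversions — for each element, later elements that are smaller:
1: none → 0
8: 2, 5 → 2
2: none → 0
5: none → 0
12: none → 0
14: none → 0
Total inversions: 0 + 2 + 0 + 0 + 0 + 0 = 2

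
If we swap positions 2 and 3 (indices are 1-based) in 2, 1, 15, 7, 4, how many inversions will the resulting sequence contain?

Positions 2 and 3 hold 1 and 15; after swapping, the array is [2, 15, 1, 7, 4].
For each element, count later entries that are smaller:
2 → 1 → 1
15 → 1, 7, 4 → 3
1 → none → 0
7 → 4 → 1
4 → none → 0
Sum: 1 + 3 + 0 + 1 + 0 = 5

5 inversions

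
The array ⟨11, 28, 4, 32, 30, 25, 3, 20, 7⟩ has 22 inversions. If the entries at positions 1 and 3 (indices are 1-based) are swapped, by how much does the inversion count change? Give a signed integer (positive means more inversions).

Positions 1 and 3 hold 11 and 4; after swapping, the array is [4, 28, 11, 32, 30, 25, 3, 20, 7].
Sweep left to right; for each value list the smaller values that follow it:
4 → 3 → 1
28 → 11, 25, 3, 20, 7 → 5
11 → 3, 7 → 2
32 → 30, 25, 3, 20, 7 → 5
30 → 25, 3, 20, 7 → 4
25 → 3, 20, 7 → 3
3 → none → 0
20 → 7 → 1
7 → none → 0
Sum: 1 + 5 + 2 + 5 + 4 + 3 + 0 + 1 + 0 = 21
Change: 21 − 22 = -1

-1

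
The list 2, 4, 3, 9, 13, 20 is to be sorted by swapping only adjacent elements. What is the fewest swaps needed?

1 swap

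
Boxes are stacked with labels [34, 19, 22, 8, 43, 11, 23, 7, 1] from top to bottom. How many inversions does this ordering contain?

26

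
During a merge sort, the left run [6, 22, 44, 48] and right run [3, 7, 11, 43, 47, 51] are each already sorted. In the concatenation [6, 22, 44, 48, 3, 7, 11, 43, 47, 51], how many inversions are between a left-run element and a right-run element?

For each element r of the right run, count left-run elements greater than r:
r = 3: 6, 22, 44, 48 → 4
r = 7: 22, 44, 48 → 3
r = 11: 22, 44, 48 → 3
r = 43: 44, 48 → 2
r = 47: 48 → 1
r = 51: none → 0
Cross-inversions: 4 + 3 + 3 + 2 + 1 + 0 = 13

There are 13 cross-inversions.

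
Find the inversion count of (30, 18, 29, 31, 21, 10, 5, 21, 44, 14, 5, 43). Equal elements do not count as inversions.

Element-by-element contributions:
30 → 18, 29, 21, 10, 5, 21, 14, 5 → 8
18 → 10, 5, 14, 5 → 4
29 → 21, 10, 5, 21, 14, 5 → 6
31 → 21, 10, 5, 21, 14, 5 → 6
21 → 10, 5, 14, 5 → 4
10 → 5, 5 → 2
5 → none → 0
21 → 14, 5 → 2
44 → 14, 5, 43 → 3
14 → 5 → 1
5 → none → 0
43 → none → 0
Sum: 8 + 4 + 6 + 6 + 4 + 2 + 0 + 2 + 3 + 1 + 0 + 0 = 36

36 inversions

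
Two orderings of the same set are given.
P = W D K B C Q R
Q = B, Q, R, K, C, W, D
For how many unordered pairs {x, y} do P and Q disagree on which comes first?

Assign each item its position (1..7) in the first ordering, then rewrite the second ordering as that position sequence:
positions: W→1, D→2, K→3, B→4, C→5, Q→6, R→7
second ordering as positions: [4, 6, 7, 3, 5, 1, 2]
Discordant pairs = inversions in this position sequence.
4: 3, 1, 2 → 3
6: 3, 5, 1, 2 → 4
7: 3, 5, 1, 2 → 4
3: 1, 2 → 2
5: 1, 2 → 2
1: 0
2: 0
Total: 3 + 4 + 4 + 2 + 2 + 0 + 0 = 15

15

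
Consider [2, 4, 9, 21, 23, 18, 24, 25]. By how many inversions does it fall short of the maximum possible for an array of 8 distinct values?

26 inversions short

Maximum inversions for 8 distinct elements is C(8, 2) = 8·7/2 = 28.
Current inversions — for each element, count later smaller elements:
2: 0
4: 0
9: 0
21: 1
23: 1
18: 0
24: 0
25: 0
Current total: 0 + 0 + 0 + 1 + 1 + 0 + 0 + 0 = 2
Shortfall: 28 − 2 = 26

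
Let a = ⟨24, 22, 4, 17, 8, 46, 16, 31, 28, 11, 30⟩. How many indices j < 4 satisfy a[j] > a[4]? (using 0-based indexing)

3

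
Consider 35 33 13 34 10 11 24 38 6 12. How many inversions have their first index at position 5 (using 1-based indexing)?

The element at index 5 is 10.
Elements after it: 11, 24, 38, 6, 12
Those smaller than 10: 6

1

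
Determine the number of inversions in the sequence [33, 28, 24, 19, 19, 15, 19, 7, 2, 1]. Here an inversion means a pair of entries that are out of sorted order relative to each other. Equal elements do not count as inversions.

41

Element-by-element contributions:
33 → 28, 24, 19, 19, 15, 19, 7, 2, 1 → 9
28 → 24, 19, 19, 15, 19, 7, 2, 1 → 8
24 → 19, 19, 15, 19, 7, 2, 1 → 7
19 → 15, 7, 2, 1 → 4
19 → 15, 7, 2, 1 → 4
15 → 7, 2, 1 → 3
19 → 7, 2, 1 → 3
7 → 2, 1 → 2
2 → 1 → 1
1 → none → 0
Sum: 9 + 8 + 7 + 4 + 4 + 3 + 3 + 2 + 1 + 0 = 41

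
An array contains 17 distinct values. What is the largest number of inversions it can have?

136 inversions

A reversed (strictly descending) arrangement makes every pair an inversion, giving C(17, 2) inversions.
C(17, 2) = 17·16/2 = 136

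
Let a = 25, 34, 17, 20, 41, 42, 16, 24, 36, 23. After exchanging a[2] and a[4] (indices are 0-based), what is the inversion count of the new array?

There are 25 inversions.

Positions 2 and 4 hold 17 and 41; after swapping, the array is [25, 34, 41, 20, 17, 42, 16, 24, 36, 23].
Sweep left to right; for each value list the smaller values that follow it:
25: 5
34: 5
41: 6
20: 2
17: 1
42: 4
16: 0
24: 1
36: 1
23: 0
Sum: 5 + 5 + 6 + 2 + 1 + 4 + 0 + 1 + 1 + 0 = 25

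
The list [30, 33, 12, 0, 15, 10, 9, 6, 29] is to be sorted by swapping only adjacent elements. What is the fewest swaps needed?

Minimum adjacent swaps = number of inversions (each swap of adjacent out-of-order elements removes one inversion and no swap can remove more).
Count inversions — for each element, later elements that are smaller:
30: 12, 0, 15, 10, 9, 6, 29 → 7
33: 12, 0, 15, 10, 9, 6, 29 → 7
12: 0, 10, 9, 6 → 4
0: none → 0
15: 10, 9, 6 → 3
10: 9, 6 → 2
9: 6 → 1
6: none → 0
29: none → 0
Total inversions: 7 + 7 + 4 + 0 + 3 + 2 + 1 + 0 + 0 = 24

24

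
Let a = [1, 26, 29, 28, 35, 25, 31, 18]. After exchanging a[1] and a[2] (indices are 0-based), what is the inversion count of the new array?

13 inversions

Positions 1 and 2 hold 26 and 29; after swapping, the array is [1, 29, 26, 28, 35, 25, 31, 18].
Count, for each position, how many later elements it exceeds:
1: 0
29: 4
26: 2
28: 2
35: 3
25: 1
31: 1
18: 0
Sum: 0 + 4 + 2 + 2 + 3 + 1 + 1 + 0 = 13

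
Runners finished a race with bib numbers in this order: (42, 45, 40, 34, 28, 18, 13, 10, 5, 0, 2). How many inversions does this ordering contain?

53 inversions

Sweep left to right; for each value list the smaller values that follow it:
42 → 40, 34, 28, 18, 13, 10, 5, 0, 2 → 9
45 → 40, 34, 28, 18, 13, 10, 5, 0, 2 → 9
40 → 34, 28, 18, 13, 10, 5, 0, 2 → 8
34 → 28, 18, 13, 10, 5, 0, 2 → 7
28 → 18, 13, 10, 5, 0, 2 → 6
18 → 13, 10, 5, 0, 2 → 5
13 → 10, 5, 0, 2 → 4
10 → 5, 0, 2 → 3
5 → 0, 2 → 2
0 → none → 0
2 → none → 0
Sum: 9 + 9 + 8 + 7 + 6 + 5 + 4 + 3 + 2 + 0 + 0 = 53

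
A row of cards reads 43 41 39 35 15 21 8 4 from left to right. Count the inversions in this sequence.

27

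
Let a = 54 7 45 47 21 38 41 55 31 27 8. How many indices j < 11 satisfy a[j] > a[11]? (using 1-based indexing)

9

The element at index 11 is 8.
Elements before it: 54, 7, 45, 47, 21, 38, 41, 55, 31, 27
Those larger than 8: 54, 45, 47, 21, 38, 41, 55, 31, 27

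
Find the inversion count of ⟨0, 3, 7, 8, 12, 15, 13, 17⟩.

1 out-of-order pair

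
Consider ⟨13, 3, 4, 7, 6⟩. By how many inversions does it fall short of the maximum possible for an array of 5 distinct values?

5

Maximum inversions for 5 distinct elements is C(5, 2) = 5·4/2 = 10.
Current inversions — for each element, count later smaller elements:
13: 4
3: 0
4: 0
7: 1
6: 0
Current total: 4 + 0 + 0 + 1 + 0 = 5
Shortfall: 10 − 5 = 5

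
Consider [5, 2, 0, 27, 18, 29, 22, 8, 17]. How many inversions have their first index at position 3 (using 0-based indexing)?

4

The element at index 3 is 27.
Elements after it: 18, 29, 22, 8, 17
Those smaller than 27: 18, 22, 8, 17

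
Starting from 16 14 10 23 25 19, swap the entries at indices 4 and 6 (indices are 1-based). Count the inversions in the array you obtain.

4 inversions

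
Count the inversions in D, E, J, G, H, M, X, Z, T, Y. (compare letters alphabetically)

For each element, count later entries that are smaller:
D → none → 0
E → none → 0
J → G, H → 2
G → none → 0
H → none → 0
M → none → 0
X → T → 1
Z → T, Y → 2
T → none → 0
Y → none → 0
Sum: 0 + 0 + 2 + 0 + 0 + 0 + 1 + 2 + 0 + 0 = 5

Inversions: 5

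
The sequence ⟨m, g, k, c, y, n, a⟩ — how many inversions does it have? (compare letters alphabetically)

12

Out-of-order index pairs (1-indexed):
(1,2): m > g
(1,3): m > k
(1,4): m > c
(1,7): m > a
(2,4): g > c
(2,7): g > a
(3,4): k > c
(3,7): k > a
(4,7): c > a
(5,6): y > n
(5,7): y > a
(6,7): n > a
That's 12 pairs.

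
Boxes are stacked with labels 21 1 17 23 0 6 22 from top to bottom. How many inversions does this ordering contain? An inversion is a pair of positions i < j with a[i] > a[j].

10

Sweep left to right; for each value list the smaller values that follow it:
21: 4
1: 1
17: 2
23: 3
0: 0
6: 0
22: 0
Sum: 4 + 1 + 2 + 3 + 0 + 0 + 0 = 10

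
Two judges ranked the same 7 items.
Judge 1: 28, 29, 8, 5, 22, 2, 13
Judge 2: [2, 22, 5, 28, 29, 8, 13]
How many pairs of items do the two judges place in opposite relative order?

Discordant pairs: 12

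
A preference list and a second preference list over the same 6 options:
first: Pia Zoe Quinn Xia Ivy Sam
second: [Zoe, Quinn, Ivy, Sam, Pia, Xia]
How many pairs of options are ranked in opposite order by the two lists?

6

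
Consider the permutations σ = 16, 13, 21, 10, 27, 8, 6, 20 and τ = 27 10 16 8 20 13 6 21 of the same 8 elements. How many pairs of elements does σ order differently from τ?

13 discordant pairs

Assign each item its position (1..8) in the first ordering, then rewrite the second ordering as that position sequence:
positions: 16→1, 13→2, 21→3, 10→4, 27→5, 8→6, 6→7, 20→8
second ordering as positions: [5, 4, 1, 6, 8, 2, 7, 3]
Discordant pairs = inversions in this position sequence.
5: 4, 1, 2, 3 → 4
4: 1, 2, 3 → 3
1: 0
6: 2, 3 → 2
8: 2, 7, 3 → 3
2: 0
7: 3 → 1
3: 0
Total: 4 + 3 + 0 + 2 + 3 + 0 + 1 + 0 = 13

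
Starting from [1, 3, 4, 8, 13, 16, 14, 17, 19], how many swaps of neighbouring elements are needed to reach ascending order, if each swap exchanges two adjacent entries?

The minimum number of adjacent swaps to sort an array equals its inversion count, since every such swap removes exactly one inversion.
Count inversions — for each element, later elements that are smaller:
1: none → 0
3: none → 0
4: none → 0
8: none → 0
13: none → 0
16: 14 → 1
14: none → 0
17: none → 0
19: none → 0
Total inversions: 0 + 0 + 0 + 0 + 0 + 1 + 0 + 0 + 0 = 1

1 swap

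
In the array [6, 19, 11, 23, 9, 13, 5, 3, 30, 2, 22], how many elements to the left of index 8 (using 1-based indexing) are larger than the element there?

7

The element at index 8 is 3.
Elements before it: 6, 19, 11, 23, 9, 13, 5
Those larger than 3: 6, 19, 11, 23, 9, 13, 5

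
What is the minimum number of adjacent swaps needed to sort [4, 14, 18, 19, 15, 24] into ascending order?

The minimum number of adjacent swaps to sort an array equals its inversion count, since every such swap removes exactly one inversion.
Count inversions — for each element, later elements that are smaller:
4: none → 0
14: none → 0
18: 15 → 1
19: 15 → 1
15: none → 0
24: none → 0
Total inversions: 0 + 0 + 1 + 1 + 0 + 0 = 2

2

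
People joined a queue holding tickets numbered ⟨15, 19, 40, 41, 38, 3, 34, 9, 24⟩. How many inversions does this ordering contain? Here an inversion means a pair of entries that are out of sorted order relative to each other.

Sweep left to right; for each value list the smaller values that follow it:
15 → 3, 9 → 2
19 → 3, 9 → 2
40 → 38, 3, 34, 9, 24 → 5
41 → 38, 3, 34, 9, 24 → 5
38 → 3, 34, 9, 24 → 4
3 → none → 0
34 → 9, 24 → 2
9 → none → 0
24 → none → 0
Sum: 2 + 2 + 5 + 5 + 4 + 0 + 2 + 0 + 0 = 20

Inversions: 20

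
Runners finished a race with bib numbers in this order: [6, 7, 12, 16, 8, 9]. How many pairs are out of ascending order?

Listing every pair i<j with a[i]>a[j] (using 0-based positions):
(2,4): 12 > 8
(2,5): 12 > 9
(3,4): 16 > 8
(3,5): 16 > 9
That's 4 pairs.

Inversions: 4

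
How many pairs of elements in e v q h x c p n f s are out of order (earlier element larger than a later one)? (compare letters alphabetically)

Sweep left to right; for each value list the smaller values that follow it:
e: 1
v: 7
q: 5
h: 2
x: 5
c: 0
p: 2
n: 1
f: 0
s: 0
Sum: 1 + 7 + 5 + 2 + 5 + 0 + 2 + 1 + 0 + 0 = 23

23 out-of-order pairs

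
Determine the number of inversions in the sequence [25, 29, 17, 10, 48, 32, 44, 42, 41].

Sweep left to right; for each value list the smaller values that follow it:
25: 2
29: 2
17: 1
10: 0
48: 4
32: 0
44: 2
42: 1
41: 0
Sum: 2 + 2 + 1 + 0 + 4 + 0 + 2 + 1 + 0 = 12

12 out-of-order pairs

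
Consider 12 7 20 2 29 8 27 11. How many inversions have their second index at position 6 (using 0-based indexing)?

1

The element at index 6 is 27.
Elements before it: 12, 7, 20, 2, 29, 8
Those larger than 27: 29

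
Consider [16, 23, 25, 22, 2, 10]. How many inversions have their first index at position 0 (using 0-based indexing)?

2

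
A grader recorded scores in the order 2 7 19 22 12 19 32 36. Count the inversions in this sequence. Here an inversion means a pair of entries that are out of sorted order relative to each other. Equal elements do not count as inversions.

3

Sweep left to right; for each value list the smaller values that follow it:
2 → none → 0
7 → none → 0
19 → 12 → 1
22 → 12, 19 → 2
12 → none → 0
19 → none → 0
32 → none → 0
36 → none → 0
Sum: 0 + 0 + 1 + 2 + 0 + 0 + 0 + 0 = 3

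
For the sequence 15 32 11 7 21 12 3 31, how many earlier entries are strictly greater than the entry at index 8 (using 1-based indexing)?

1

The element at index 8 is 31.
Elements before it: 15, 32, 11, 7, 21, 12, 3
Those larger than 31: 32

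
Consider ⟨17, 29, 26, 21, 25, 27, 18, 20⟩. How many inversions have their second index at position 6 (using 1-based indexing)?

1

The element at index 6 is 27.
Elements before it: 17, 29, 26, 21, 25
Those larger than 27: 29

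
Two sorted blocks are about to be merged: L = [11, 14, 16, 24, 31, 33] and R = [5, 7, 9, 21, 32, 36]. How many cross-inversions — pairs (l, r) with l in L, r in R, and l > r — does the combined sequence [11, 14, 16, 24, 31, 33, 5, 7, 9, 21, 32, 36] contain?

Take each right-half value and tally the left-half values above it:
r = 5: 11, 14, 16, 24, 31, 33 → 6
r = 7: 11, 14, 16, 24, 31, 33 → 6
r = 9: 11, 14, 16, 24, 31, 33 → 6
r = 21: 24, 31, 33 → 3
r = 32: 33 → 1
r = 36: none → 0
Cross-inversions: 6 + 6 + 6 + 3 + 1 + 0 = 22

22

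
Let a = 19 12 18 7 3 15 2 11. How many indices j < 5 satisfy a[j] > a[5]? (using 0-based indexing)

2 such elements

The element at index 5 is 15.
Elements before it: 19, 12, 18, 7, 3
Those larger than 15: 19, 18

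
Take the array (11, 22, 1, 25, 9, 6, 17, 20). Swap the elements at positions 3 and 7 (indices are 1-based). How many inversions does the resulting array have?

There are 18 inversions.

Positions 3 and 7 hold 1 and 17; after swapping, the array is [11, 22, 17, 25, 9, 6, 1, 20].
Sweep left to right; for each value list the smaller values that follow it:
11: 3
22: 5
17: 3
25: 4
9: 2
6: 1
1: 0
20: 0
Sum: 3 + 5 + 3 + 4 + 2 + 1 + 0 + 0 = 18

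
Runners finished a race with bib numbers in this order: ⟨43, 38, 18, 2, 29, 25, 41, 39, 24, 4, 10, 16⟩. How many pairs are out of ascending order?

Count, for each position, how many later elements it exceeds:
43 → 38, 18, 2, 29, 25, 41, 39, 24, 4, 10, 16 → 11
38 → 18, 2, 29, 25, 24, 4, 10, 16 → 8
18 → 2, 4, 10, 16 → 4
2 → none → 0
29 → 25, 24, 4, 10, 16 → 5
25 → 24, 4, 10, 16 → 4
41 → 39, 24, 4, 10, 16 → 5
39 → 24, 4, 10, 16 → 4
24 → 4, 10, 16 → 3
4 → none → 0
10 → none → 0
16 → none → 0
Sum: 11 + 8 + 4 + 0 + 5 + 4 + 5 + 4 + 3 + 0 + 0 + 0 = 44

There are 44 inversions.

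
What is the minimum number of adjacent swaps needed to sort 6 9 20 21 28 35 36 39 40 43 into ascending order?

Minimum adjacent swaps = number of inversions (each swap of adjacent out-of-order elements removes one inversion and no swap can remove more).
Count inversions — for each element, later elements that are smaller:
6: none → 0
9: none → 0
20: none → 0
21: none → 0
28: none → 0
35: none → 0
36: none → 0
39: none → 0
40: none → 0
43: none → 0
Total inversions: 0 + 0 + 0 + 0 + 0 + 0 + 0 + 0 + 0 + 0 = 0

There are 0 adjacent swaps.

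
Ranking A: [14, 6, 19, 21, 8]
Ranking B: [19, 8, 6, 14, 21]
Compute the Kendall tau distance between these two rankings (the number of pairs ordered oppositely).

Assign each item its position (1..5) in the first ordering, then rewrite the second ordering as that position sequence:
positions: 14→1, 6→2, 19→3, 21→4, 8→5
second ordering as positions: [3, 5, 2, 1, 4]
Discordant pairs = inversions in this position sequence.
3: 2, 1 → 2
5: 2, 1, 4 → 3
2: 1 → 1
1: 0
4: 0
Total: 2 + 3 + 1 + 0 + 0 = 6

6 discordant pairs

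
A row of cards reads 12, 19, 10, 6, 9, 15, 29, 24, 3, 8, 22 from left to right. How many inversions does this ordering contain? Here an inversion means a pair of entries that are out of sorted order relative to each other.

Element-by-element contributions:
12 → 10, 6, 9, 3, 8 → 5
19 → 10, 6, 9, 15, 3, 8 → 6
10 → 6, 9, 3, 8 → 4
6 → 3 → 1
9 → 3, 8 → 2
15 → 3, 8 → 2
29 → 24, 3, 8, 22 → 4
24 → 3, 8, 22 → 3
3 → none → 0
8 → none → 0
22 → none → 0
Sum: 5 + 6 + 4 + 1 + 2 + 2 + 4 + 3 + 0 + 0 + 0 = 27

27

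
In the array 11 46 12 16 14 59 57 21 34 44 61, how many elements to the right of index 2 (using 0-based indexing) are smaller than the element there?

The element at index 2 is 12.
Elements after it: 16, 14, 59, 57, 21, 34, 44, 61
None of them are smaller than 12.

0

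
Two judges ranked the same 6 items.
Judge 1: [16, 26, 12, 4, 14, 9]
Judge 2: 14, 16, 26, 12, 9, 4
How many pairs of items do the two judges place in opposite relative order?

5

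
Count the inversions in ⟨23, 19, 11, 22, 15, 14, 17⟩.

14 inversions

Element-by-element contributions:
23 → 19, 11, 22, 15, 14, 17 → 6
19 → 11, 15, 14, 17 → 4
11 → none → 0
22 → 15, 14, 17 → 3
15 → 14 → 1
14 → none → 0
17 → none → 0
Sum: 6 + 4 + 0 + 3 + 1 + 0 + 0 = 14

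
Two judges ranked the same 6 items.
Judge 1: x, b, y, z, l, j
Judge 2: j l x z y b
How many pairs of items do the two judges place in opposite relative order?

There are 12 discordant pairs.

Assign each item its position (1..6) in the first ordering, then rewrite the second ordering as that position sequence:
positions: x→1, b→2, y→3, z→4, l→5, j→6
second ordering as positions: [6, 5, 1, 4, 3, 2]
Discordant pairs = inversions in this position sequence.
6: 5, 1, 4, 3, 2 → 5
5: 1, 4, 3, 2 → 4
1: 0
4: 3, 2 → 2
3: 2 → 1
2: 0
Total: 5 + 4 + 0 + 2 + 1 + 0 = 12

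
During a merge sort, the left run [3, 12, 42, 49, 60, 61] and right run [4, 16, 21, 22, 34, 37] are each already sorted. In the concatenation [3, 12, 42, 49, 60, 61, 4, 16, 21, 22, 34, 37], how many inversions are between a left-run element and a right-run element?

For each element r of the right run, count left-run elements greater than r:
r = 4: 12, 42, 49, 60, 61 → 5
r = 16: 42, 49, 60, 61 → 4
r = 21: 42, 49, 60, 61 → 4
r = 22: 42, 49, 60, 61 → 4
r = 34: 42, 49, 60, 61 → 4
r = 37: 42, 49, 60, 61 → 4
Cross-inversions: 5 + 4 + 4 + 4 + 4 + 4 = 25

There are 25 split inversions.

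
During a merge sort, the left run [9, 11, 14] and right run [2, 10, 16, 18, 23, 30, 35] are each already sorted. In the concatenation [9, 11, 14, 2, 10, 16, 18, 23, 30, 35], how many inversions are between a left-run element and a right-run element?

5 split inversions

Count, for every r in R, how many entries of L exceed r:
r = 2: 9, 11, 14 → 3
r = 10: 11, 14 → 2
r = 16: none → 0
r = 18: none → 0
r = 23: none → 0
r = 30: none → 0
r = 35: none → 0
Cross-inversions: 3 + 2 + 0 + 0 + 0 + 0 + 0 = 5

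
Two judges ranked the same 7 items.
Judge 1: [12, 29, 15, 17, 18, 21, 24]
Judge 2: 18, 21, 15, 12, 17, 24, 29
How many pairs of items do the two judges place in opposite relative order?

12 discordant pairs

Assign each item its position (1..7) in the first ordering, then rewrite the second ordering as that position sequence:
positions: 12→1, 29→2, 15→3, 17→4, 18→5, 21→6, 24→7
second ordering as positions: [5, 6, 3, 1, 4, 7, 2]
Discordant pairs = inversions in this position sequence.
5: 3, 1, 4, 2 → 4
6: 3, 1, 4, 2 → 4
3: 1, 2 → 2
1: 0
4: 2 → 1
7: 2 → 1
2: 0
Total: 4 + 4 + 2 + 0 + 1 + 1 + 0 = 12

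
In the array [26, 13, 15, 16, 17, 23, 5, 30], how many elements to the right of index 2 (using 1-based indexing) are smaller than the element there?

The element at index 2 is 13.
Elements after it: 15, 16, 17, 23, 5, 30
Those smaller than 13: 5

1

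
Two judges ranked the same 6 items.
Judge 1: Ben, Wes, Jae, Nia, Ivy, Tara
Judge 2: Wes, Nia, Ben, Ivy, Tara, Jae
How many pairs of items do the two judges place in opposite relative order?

There are 5 discordant pairs.

Assign each item its position (1..6) in the first ordering, then rewrite the second ordering as that position sequence:
positions: Ben→1, Wes→2, Jae→3, Nia→4, Ivy→5, Tara→6
second ordering as positions: [2, 4, 1, 5, 6, 3]
Discordant pairs = inversions in this position sequence.
2: 1 → 1
4: 1, 3 → 2
1: 0
5: 3 → 1
6: 3 → 1
3: 0
Total: 1 + 2 + 0 + 1 + 1 + 0 = 5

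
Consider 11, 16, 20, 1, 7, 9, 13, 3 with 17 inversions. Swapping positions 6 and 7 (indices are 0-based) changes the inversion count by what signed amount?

Positions 6 and 7 hold 13 and 3; after swapping, the array is [11, 16, 20, 1, 7, 9, 3, 13].
For each element, count later entries that are smaller:
11 → 1, 7, 9, 3 → 4
16 → 1, 7, 9, 3, 13 → 5
20 → 1, 7, 9, 3, 13 → 5
1 → none → 0
7 → 3 → 1
9 → 3 → 1
3 → none → 0
13 → none → 0
Sum: 4 + 5 + 5 + 0 + 1 + 1 + 0 + 0 = 16
Change: 16 − 17 = -1

-1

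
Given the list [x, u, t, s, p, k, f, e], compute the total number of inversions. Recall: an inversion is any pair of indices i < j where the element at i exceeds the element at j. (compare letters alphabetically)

Inversions: 28

For each element, count later entries that are smaller:
x → u, t, s, p, k, f, e → 7
u → t, s, p, k, f, e → 6
t → s, p, k, f, e → 5
s → p, k, f, e → 4
p → k, f, e → 3
k → f, e → 2
f → e → 1
e → none → 0
Sum: 7 + 6 + 5 + 4 + 3 + 2 + 1 + 0 = 28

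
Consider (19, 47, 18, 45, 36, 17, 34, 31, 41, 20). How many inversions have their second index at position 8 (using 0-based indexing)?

2

The element at index 8 is 41.
Elements before it: 19, 47, 18, 45, 36, 17, 34, 31
Those larger than 41: 47, 45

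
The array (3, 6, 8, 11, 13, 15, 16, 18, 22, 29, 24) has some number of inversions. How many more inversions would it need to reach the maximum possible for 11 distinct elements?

54

Maximum inversions for 11 distinct elements is C(11, 2) = 11·10/2 = 55.
Current inversions — for each element, count later smaller elements:
3: 0
6: 0
8: 0
11: 0
13: 0
15: 0
16: 0
18: 0
22: 0
29: 1
24: 0
Current total: 0 + 0 + 0 + 0 + 0 + 0 + 0 + 0 + 0 + 1 + 0 = 1
Shortfall: 55 − 1 = 54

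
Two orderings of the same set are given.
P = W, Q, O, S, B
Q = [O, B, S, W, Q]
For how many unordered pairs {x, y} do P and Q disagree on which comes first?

7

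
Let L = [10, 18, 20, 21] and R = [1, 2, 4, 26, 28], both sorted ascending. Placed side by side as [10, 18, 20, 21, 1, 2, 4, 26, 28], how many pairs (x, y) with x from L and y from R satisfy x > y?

Take each right-half value and tally the left-half values above it:
r = 1: 10, 18, 20, 21 → 4
r = 2: 10, 18, 20, 21 → 4
r = 4: 10, 18, 20, 21 → 4
r = 26: none → 0
r = 28: none → 0
Cross-inversions: 4 + 4 + 4 + 0 + 0 = 12

Cross-inversions: 12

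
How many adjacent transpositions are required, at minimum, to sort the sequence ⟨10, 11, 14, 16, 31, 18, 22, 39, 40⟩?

Minimum adjacent swaps = number of inversions (each swap of adjacent out-of-order elements removes one inversion and no swap can remove more).
Count inversions — for each element, later elements that are smaller:
10: none → 0
11: none → 0
14: none → 0
16: none → 0
31: 18, 22 → 2
18: none → 0
22: none → 0
39: none → 0
40: none → 0
Total inversions: 0 + 0 + 0 + 0 + 2 + 0 + 0 + 0 + 0 = 2

2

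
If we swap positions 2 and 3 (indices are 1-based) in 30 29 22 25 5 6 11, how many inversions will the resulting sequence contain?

Positions 2 and 3 hold 29 and 22; after swapping, the array is [30, 22, 29, 25, 5, 6, 11].
Count, for each position, how many later elements it exceeds:
30: 6
22: 3
29: 4
25: 3
5: 0
6: 0
11: 0
Sum: 6 + 3 + 4 + 3 + 0 + 0 + 0 = 16

16 inversions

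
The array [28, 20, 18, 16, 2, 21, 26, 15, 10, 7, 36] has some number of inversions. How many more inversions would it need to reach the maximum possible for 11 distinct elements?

Maximum inversions for 11 distinct elements is C(11, 2) = 11·10/2 = 55.
Current inversions — for each element, count later smaller elements:
28: 9
20: 6
18: 5
16: 4
2: 0
21: 3
26: 3
15: 2
10: 1
7: 0
36: 0
Current total: 9 + 6 + 5 + 4 + 0 + 3 + 3 + 2 + 1 + 0 + 0 = 33
Shortfall: 55 − 33 = 22

22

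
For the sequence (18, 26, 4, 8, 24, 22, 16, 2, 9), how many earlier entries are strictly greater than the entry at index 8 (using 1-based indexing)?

7

The element at index 8 is 2.
Elements before it: 18, 26, 4, 8, 24, 22, 16
Those larger than 2: 18, 26, 4, 8, 24, 22, 16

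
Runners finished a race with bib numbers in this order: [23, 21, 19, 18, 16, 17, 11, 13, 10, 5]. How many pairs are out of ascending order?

43 inversions

For each element, count later entries that are smaller:
23: 9
21: 8
19: 7
18: 6
16: 4
17: 4
11: 2
13: 2
10: 1
5: 0
Sum: 9 + 8 + 7 + 6 + 4 + 4 + 2 + 2 + 1 + 0 = 43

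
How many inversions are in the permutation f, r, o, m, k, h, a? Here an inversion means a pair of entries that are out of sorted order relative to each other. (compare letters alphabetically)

Element-by-element contributions:
f: 1
r: 5
o: 4
m: 3
k: 2
h: 1
a: 0
Sum: 1 + 5 + 4 + 3 + 2 + 1 + 0 = 16

16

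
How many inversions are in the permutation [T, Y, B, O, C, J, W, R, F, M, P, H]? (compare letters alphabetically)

37 out-of-order pairs

Sweep left to right; for each value list the smaller values that follow it:
T → B, O, C, J, R, F, M, P, H → 9
Y → B, O, C, J, W, R, F, M, P, H → 10
B → none → 0
O → C, J, F, M, H → 5
C → none → 0
J → F, H → 2
W → R, F, M, P, H → 5
R → F, M, P, H → 4
F → none → 0
M → H → 1
P → H → 1
H → none → 0
Sum: 9 + 10 + 0 + 5 + 0 + 2 + 5 + 4 + 0 + 1 + 1 + 0 = 37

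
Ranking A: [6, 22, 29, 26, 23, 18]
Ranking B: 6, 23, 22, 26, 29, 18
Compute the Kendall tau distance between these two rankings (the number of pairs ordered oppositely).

4

Assign each item its position (1..6) in the first ordering, then rewrite the second ordering as that position sequence:
positions: 6→1, 22→2, 29→3, 26→4, 23→5, 18→6
second ordering as positions: [1, 5, 2, 4, 3, 6]
Discordant pairs = inversions in this position sequence.
1: 0
5: 2, 4, 3 → 3
2: 0
4: 3 → 1
3: 0
6: 0
Total: 0 + 3 + 0 + 1 + 0 + 0 = 4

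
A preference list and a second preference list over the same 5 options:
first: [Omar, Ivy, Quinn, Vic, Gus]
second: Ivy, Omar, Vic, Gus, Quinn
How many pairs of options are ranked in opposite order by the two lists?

Assign each item its position (1..5) in the first ordering, then rewrite the second ordering as that position sequence:
positions: Omar→1, Ivy→2, Quinn→3, Vic→4, Gus→5
second ordering as positions: [2, 1, 4, 5, 3]
Discordant pairs = inversions in this position sequence.
2: 1 → 1
1: 0
4: 3 → 1
5: 3 → 1
3: 0
Total: 1 + 0 + 1 + 1 + 0 = 3

3 pairs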